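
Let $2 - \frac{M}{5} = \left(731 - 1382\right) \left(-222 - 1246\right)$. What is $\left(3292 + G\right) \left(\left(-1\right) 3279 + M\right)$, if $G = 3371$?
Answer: $-31859860767$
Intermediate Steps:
$M = -4778330$ ($M = 10 - 5 \left(731 - 1382\right) \left(-222 - 1246\right) = 10 - 5 \left(\left(-651\right) \left(-1468\right)\right) = 10 - 4778340 = -4778330$)
$\left(3292 + G\right) \left(\left(-1\right) 3279 + M\right) = \left(3292 + 3371\right) \left(\left(-1\right) 3279 - 4778330\right) = 6663 \left(-3279 - 4778330\right) = 6663 \left(-4781609\right) = -31859860767$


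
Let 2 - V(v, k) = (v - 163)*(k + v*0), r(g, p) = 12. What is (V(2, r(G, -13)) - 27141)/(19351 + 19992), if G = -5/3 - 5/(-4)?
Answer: -25207/39343 ≈ -0.64070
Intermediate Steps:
G = -5/12 (G = -5*⅓ - 5*(-¼) = -5/3 + 5/4 = -5/12 ≈ -0.41667)
V(v, k) = 2 - k*(-163 + v) (V(v, k) = 2 - (v - 163)*(k + v*0) = 2 - (-163 + v)*(k + 0) = 2 - (-163 + v)*k = 2 - k*(-163 + v))
(V(2, r(G, -13)) - 27141)/(19351 + 19992) = ((2 + 163*12 - 1*12*2) - 27141)/(19351 + 19992) = ((2 + 1956 - 24) - 27141)/39343 = (1934 - 27141)*(1/39343) = -25207*1/39343 = -25207/39343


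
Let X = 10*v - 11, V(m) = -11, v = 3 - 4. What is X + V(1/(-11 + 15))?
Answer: -32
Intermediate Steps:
v = -1
X = -21 (X = 10*(-1) - 11 = -10 - 11 = -21)
X + V(1/(-11 + 15)) = -21 - 11 = -32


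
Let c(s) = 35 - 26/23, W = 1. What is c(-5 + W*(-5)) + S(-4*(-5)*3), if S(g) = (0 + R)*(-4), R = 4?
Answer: 411/23 ≈ 17.870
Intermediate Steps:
c(s) = 779/23 (c(s) = 35 - 26*1/23 = 35 - 26/23 = 779/23)
S(g) = -16 (S(g) = (0 + 4)*(-4) = 4*(-4) = -16)
c(-5 + W*(-5)) + S(-4*(-5)*3) = 779/23 - 16 = 411/23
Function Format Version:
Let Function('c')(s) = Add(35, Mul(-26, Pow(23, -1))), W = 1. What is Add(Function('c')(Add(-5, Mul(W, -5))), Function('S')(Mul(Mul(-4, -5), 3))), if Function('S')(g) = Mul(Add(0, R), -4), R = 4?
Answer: Rational(411, 23) ≈ 17.870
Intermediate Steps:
Function('c')(s) = Rational(779, 23) (Function('c')(s) = Add(35, Mul(-26, Rational(1, 23))) = Add(35, Rational(-26, 23)) = Rational(779, 23))
Function('S')(g) = -16 (Function('S')(g) = Mul(Add(0, 4), -4) = Mul(4, -4) = -16)
Add(Function('c')(Add(-5, Mul(W, -5))), Function('S')(Mul(Mul(-4, -5), 3))) = Add(Rational(779, 23), -16) = Rational(411, 23)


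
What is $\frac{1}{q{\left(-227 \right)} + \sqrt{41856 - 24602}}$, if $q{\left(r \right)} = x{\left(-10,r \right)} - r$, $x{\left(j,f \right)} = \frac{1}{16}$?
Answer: $\frac{58128}{8781665} - \frac{256 \sqrt{17254}}{8781665} \approx 0.00279$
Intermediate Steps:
$x{\left(j,f \right)} = \frac{1}{16}$
$q{\left(r \right)} = \frac{1}{16} - r$
$\frac{1}{q{\left(-227 \right)} + \sqrt{41856 - 24602}} = \frac{1}{\left(\frac{1}{16} - -227\right) + \sqrt{41856 - 24602}} = \frac{1}{\left(\frac{1}{16} + 227\right) + \sqrt{17254}} = \frac{1}{\frac{3633}{16} + \sqrt{17254}}$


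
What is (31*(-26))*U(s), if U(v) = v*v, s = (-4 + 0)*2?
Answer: -51584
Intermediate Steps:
s = -8 (s = -4*2 = -8)
U(v) = v²
(31*(-26))*U(s) = (31*(-26))*(-8)² = -806*64 = -51584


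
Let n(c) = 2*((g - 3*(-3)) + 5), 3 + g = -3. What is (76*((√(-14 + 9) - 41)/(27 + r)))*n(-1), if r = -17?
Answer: -24928/5 + 608*I*√5/5 ≈ -4985.6 + 271.91*I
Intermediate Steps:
g = -6 (g = -3 - 3 = -6)
n(c) = 16 (n(c) = 2*((-6 - 3*(-3)) + 5) = 2*((-6 + 9) + 5) = 2*(3 + 5) = 2*8 = 16)
(76*((√(-14 + 9) - 41)/(27 + r)))*n(-1) = (76*((√(-14 + 9) - 41)/(27 - 17)))*16 = (76*((√(-5) - 41)/10))*16 = (76*((I*√5 - 41)*(⅒)))*16 = (76*((-41 + I*√5)*(⅒)))*16 = (76*(-41/10 + I*√5/10))*16 = (-1558/5 + 38*I*√5/5)*16 = -24928/5 + 608*I*√5/5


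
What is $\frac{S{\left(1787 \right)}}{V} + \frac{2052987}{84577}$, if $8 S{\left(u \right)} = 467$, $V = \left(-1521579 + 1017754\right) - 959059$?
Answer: $\frac{24026215178605}{989810720544} \approx 24.274$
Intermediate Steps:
$V = -1462884$ ($V = -503825 - 959059 = -1462884$)
$S{\left(u \right)} = \frac{467}{8}$ ($S{\left(u \right)} = \frac{1}{8} \cdot 467 = \frac{467}{8}$)
$\frac{S{\left(1787 \right)}}{V} + \frac{2052987}{84577} = \frac{467}{8 \left(-1462884\right)} + \frac{2052987}{84577} = \frac{467}{8} \left(- \frac{1}{1462884}\right) + 2052987 \cdot \frac{1}{84577} = - \frac{467}{11703072} + \frac{2052987}{84577} = \frac{24026215178605}{989810720544}$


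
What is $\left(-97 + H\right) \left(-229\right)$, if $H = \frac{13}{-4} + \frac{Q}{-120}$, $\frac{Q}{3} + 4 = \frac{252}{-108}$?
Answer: $\frac{2750519}{120} \approx 22921.0$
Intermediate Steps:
$Q = -19$ ($Q = -12 + 3 \frac{252}{-108} = -12 + 3 \cdot 252 \left(- \frac{1}{108}\right) = -12 + 3 \left(- \frac{7}{3}\right) = -12 - 7 = -19$)
$H = - \frac{371}{120}$ ($H = \frac{13}{-4} - \frac{19}{-120} = 13 \left(- \frac{1}{4}\right) - - \frac{19}{120} = - \frac{13}{4} + \frac{19}{120} = - \frac{371}{120} \approx -3.0917$)
$\left(-97 + H\right) \left(-229\right) = \left(-97 - \frac{371}{120}\right) \left(-229\right) = \left(- \frac{12011}{120}\right) \left(-229\right) = \frac{2750519}{120}$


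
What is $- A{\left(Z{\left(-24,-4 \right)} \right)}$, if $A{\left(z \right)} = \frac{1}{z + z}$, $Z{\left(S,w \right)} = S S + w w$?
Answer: $- \frac{1}{1184} \approx -0.00084459$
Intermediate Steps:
$Z{\left(S,w \right)} = S^{2} + w^{2}$
$A{\left(z \right)} = \frac{1}{2 z}$
$- A{\left(Z{\left(-24,-4 \right)} \right)} = - \frac{1}{2 \left(\left(-24\right)^{2} + \left(-4\right)^{2}\right)} = - \frac{1}{2 \left(576 + 16\right)} = - \frac{1}{2 \cdot 592} = \left(-1\right) \frac{1}{1184} = - \frac{1}{1184}$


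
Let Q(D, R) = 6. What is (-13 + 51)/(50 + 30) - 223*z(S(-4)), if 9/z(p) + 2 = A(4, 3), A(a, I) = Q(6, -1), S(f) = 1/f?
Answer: -20051/40 ≈ -501.27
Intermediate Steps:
A(a, I) = 6
z(p) = 9/4 (z(p) = 9/(-2 + 6) = 9/4)
(-13 + 51)/(50 + 30) - 223*z(S(-4)) = (-13 + 51)/(50 + 30) - 223*9/4 = 38/80 - 2007/4 = 38*(1/80) - 2007/4 = 19/40 - 2007/4 = -20051/40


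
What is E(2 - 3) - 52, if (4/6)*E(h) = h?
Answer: -107/2 ≈ -53.500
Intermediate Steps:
E(h) = 3*h/2
E(2 - 3) - 52 = 3*(2 - 3)/2 - 52 = (3/2)*(-1) - 52 = -3/2 - 52 = -107/2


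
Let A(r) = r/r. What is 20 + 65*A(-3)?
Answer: 85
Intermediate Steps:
A(r) = 1
20 + 65*A(-3) = 20 + 65*1 = 20 + 65 = 85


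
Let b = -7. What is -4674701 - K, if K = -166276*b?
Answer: -5838633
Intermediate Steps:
K = 1163932 (K = -166276*(-7) = 1163932)
-4674701 - K = -4674701 - 1*1163932 = -4674701 - 1163932 = -5838633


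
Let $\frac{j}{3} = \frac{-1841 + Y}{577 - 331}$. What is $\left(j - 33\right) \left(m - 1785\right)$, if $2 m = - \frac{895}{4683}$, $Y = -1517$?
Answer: $\frac{25346314780}{192003} \approx 1.3201 \cdot 10^{5}$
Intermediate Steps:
$j = - \frac{1679}{41}$ ($j = 3 \frac{-1841 - 1517}{577 - 331} = 3 \left(- \frac{3358}{246}\right) = 3 \left(\left(-3358\right) \frac{1}{246}\right) = 3 \left(- \frac{1679}{123}\right) = - \frac{1679}{41} \approx -40.951$)
$m = - \frac{895}{9366}$ ($m = \frac{\left(-895\right) \frac{1}{4683}}{2} = \frac{1}{2} \left(- \frac{895}{4683}\right) = - \frac{895}{9366} \approx -0.095558$)
$\left(j - 33\right) \left(m - 1785\right) = \left(- \frac{1679}{41} - 33\right) \left(- \frac{895}{9366} - 1785\right) = \left(- \frac{3032}{41}\right) \left(- \frac{16719205}{9366}\right) = \frac{25346314780}{192003}$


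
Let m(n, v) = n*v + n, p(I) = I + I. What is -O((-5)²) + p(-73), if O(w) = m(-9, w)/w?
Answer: -3416/25 ≈ -136.64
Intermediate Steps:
p(I) = 2*I
m(n, v) = n + n*v
O(w) = (-9 - 9*w)/w (O(w) = (-9*(1 + w))/w = (-9 - 9*w)/w)
-O((-5)²) + p(-73) = -(-9 - 9/((-5)²)) + 2*(-73) = -(-9 - 9/25) - 146 = -1*(-234/25) - 146 = 234/25 - 146 = -3416/25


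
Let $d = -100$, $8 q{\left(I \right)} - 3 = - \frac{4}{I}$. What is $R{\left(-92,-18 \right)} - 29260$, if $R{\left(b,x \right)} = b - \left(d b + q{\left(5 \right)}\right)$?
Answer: $- \frac{1542091}{40} \approx -38552.0$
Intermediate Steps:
$q{\left(I \right)} = \frac{3}{8} - \frac{1}{2 I}$ ($q{\left(I \right)} = \frac{3}{8} + \frac{\left(-4\right) \frac{1}{I}}{8} = \frac{3}{8} - \frac{1}{2 I}$)
$R{\left(b,x \right)} = - \frac{11}{40} + 101 b$ ($R{\left(b,x \right)} = b - \left(- 100 b + \frac{-4 + 3 \cdot 5}{8 \cdot 5}\right) = b - \left(- 100 b + \frac{1}{8} \cdot \frac{1}{5} \left(-4 + 15\right)\right) = b - \left(- 100 b + \frac{1}{8} \cdot \frac{1}{5} \cdot 11\right) = b - \left(- 100 b + \frac{11}{40}\right) = b - \left(\frac{11}{40} - 100 b\right) = b + \left(- \frac{11}{40} + 100 b\right) = - \frac{11}{40} + 101 b$)
$R{\left(-92,-18 \right)} - 29260 = \left(- \frac{11}{40} + 101 \left(-92\right)\right) - 29260 = \left(- \frac{11}{40} - 9292\right) - 29260 = - \frac{371691}{40} - 29260 = - \frac{1542091}{40}$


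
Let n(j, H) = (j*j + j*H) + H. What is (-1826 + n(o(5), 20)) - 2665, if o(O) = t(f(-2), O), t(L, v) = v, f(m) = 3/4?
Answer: -4346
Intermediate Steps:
f(m) = 3/4 (f(m) = 3*(1/4) = 3/4)
o(O) = O
n(j, H) = H + j**2 + H*j (n(j, H) = (j**2 + H*j) + H = H + j**2 + H*j)
(-1826 + n(o(5), 20)) - 2665 = (-1826 + (20 + 5**2 + 20*5)) - 2665 = (-1826 + (20 + 25 + 100)) - 2665 = (-1826 + 145) - 2665 = -1681 - 2665 = -4346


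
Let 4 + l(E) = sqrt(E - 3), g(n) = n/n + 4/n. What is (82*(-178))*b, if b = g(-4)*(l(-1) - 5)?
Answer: 0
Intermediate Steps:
g(n) = 1 + 4/n
l(E) = -4 + sqrt(-3 + E) (l(E) = -4 + sqrt(E - 3) = -4 + sqrt(-3 + E))
b = 0 (b = ((4 - 4)/(-4))*((-4 + sqrt(-3 - 1)) - 5) = (-1/4*0)*((-4 + sqrt(-4)) - 5) = 0*((-4 + 2*I) - 5) = 0*(-9 + 2*I) = 0)
(82*(-178))*b = (82*(-178))*0 = -14596*0 = 0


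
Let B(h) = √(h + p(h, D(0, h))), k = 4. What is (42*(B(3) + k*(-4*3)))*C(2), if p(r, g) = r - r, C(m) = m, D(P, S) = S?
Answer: -4032 + 84*√3 ≈ -3886.5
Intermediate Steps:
p(r, g) = 0
B(h) = √h (B(h) = √(h + 0) = √h)
(42*(B(3) + k*(-4*3)))*C(2) = (42*(√3 + 4*(-4*3)))*2 = (42*(√3 + 4*(-12)))*2 = (42*(√3 - 48))*2 = (42*(-48 + √3))*2 = (-2016 + 42*√3)*2 = -4032 + 84*√3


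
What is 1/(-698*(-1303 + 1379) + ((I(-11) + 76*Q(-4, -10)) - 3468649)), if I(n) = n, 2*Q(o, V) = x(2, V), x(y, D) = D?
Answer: -1/3522088 ≈ -2.8392e-7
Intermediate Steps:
Q(o, V) = V/2
1/(-698*(-1303 + 1379) + ((I(-11) + 76*Q(-4, -10)) - 3468649)) = 1/(-698*(-1303 + 1379) + ((-11 + 76*((½)*(-10))) - 3468649)) = 1/(-698*76 + ((-11 + 76*(-5)) - 3468649)) = 1/(-53048 + ((-11 - 380) - 3468649)) = 1/(-53048 + (-391 - 3468649)) = 1/(-53048 - 3469040) = 1/(-3522088) = -1/3522088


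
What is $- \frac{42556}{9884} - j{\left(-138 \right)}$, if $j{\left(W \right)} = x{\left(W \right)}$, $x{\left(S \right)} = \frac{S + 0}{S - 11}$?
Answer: $- \frac{1926209}{368179} \approx -5.2317$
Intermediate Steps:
$x{\left(S \right)} = \frac{S}{-11 + S}$
$j{\left(W \right)} = \frac{W}{-11 + W}$
$- \frac{42556}{9884} - j{\left(-138 \right)} = - \frac{42556}{9884} - - \frac{138}{-11 - 138} = \left(-42556\right) \frac{1}{9884} - - \frac{138}{-149} = - \frac{10639}{2471} - \left(-138\right) \left(- \frac{1}{149}\right) = - \frac{10639}{2471} - \frac{138}{149} = - \frac{1926209}{368179}$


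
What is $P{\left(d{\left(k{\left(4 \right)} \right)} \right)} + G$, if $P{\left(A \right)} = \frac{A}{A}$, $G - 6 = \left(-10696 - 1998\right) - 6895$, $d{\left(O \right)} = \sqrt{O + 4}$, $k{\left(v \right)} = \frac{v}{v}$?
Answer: $-19582$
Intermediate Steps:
$k{\left(v \right)} = 1$
$d{\left(O \right)} = \sqrt{4 + O}$
$G = -19583$ ($G = 6 - 19589 = -19583$)
$P{\left(A \right)} = 1$
$P{\left(d{\left(k{\left(4 \right)} \right)} \right)} + G = 1 - 19583 = -19582$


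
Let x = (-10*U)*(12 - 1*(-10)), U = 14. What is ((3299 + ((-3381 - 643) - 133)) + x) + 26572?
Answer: 22634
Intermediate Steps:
x = -3080 (x = (-10*14)*(12 - 1*(-10)) = -140*(12 + 10) = -140*22 = -3080)
((3299 + ((-3381 - 643) - 133)) + x) + 26572 = ((3299 + ((-3381 - 643) - 133)) - 3080) + 26572 = ((3299 + (-4024 - 133)) - 3080) + 26572 = ((3299 - 4157) - 3080) + 26572 = (-858 - 3080) + 26572 = -3938 + 26572 = 22634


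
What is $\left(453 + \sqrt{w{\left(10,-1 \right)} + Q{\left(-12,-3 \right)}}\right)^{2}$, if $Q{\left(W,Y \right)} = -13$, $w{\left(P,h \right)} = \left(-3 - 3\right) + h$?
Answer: $205189 + 1812 i \sqrt{5} \approx 2.0519 \cdot 10^{5} + 4051.8 i$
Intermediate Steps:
$w{\left(P,h \right)} = -6 + h$
$\left(453 + \sqrt{w{\left(10,-1 \right)} + Q{\left(-12,-3 \right)}}\right)^{2} = \left(453 + \sqrt{\left(-6 - 1\right) - 13}\right)^{2} = \left(453 + \sqrt{-7 - 13}\right)^{2} = \left(453 + \sqrt{-20}\right)^{2} = \left(453 + 2 i \sqrt{5}\right)^{2}$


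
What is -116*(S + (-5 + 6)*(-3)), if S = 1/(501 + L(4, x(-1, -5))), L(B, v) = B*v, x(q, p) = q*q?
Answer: 175624/505 ≈ 347.77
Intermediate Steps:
x(q, p) = q²
S = 1/505 (S = 1/(501 + 4*(-1)²) = 1/(501 + 4*1) = 1/(501 + 4) = 1/505 ≈ 0.0019802)
-116*(S + (-5 + 6)*(-3)) = -116*(1/505 + (-5 + 6)*(-3)) = -116*(1/505 + 1*(-3)) = -116*(1/505 - 3) = -116*(-1514/505) = 175624/505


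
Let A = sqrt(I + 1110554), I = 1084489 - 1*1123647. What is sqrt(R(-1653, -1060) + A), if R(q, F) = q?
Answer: sqrt(-1653 + 6*sqrt(29761)) ≈ 24.858*I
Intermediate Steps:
I = -39158 (I = 1084489 - 1123647 = -39158)
A = 6*sqrt(29761) (A = sqrt(-39158 + 1110554) = sqrt(1071396) = 6*sqrt(29761) ≈ 1035.1)
sqrt(R(-1653, -1060) + A) = sqrt(-1653 + 6*sqrt(29761))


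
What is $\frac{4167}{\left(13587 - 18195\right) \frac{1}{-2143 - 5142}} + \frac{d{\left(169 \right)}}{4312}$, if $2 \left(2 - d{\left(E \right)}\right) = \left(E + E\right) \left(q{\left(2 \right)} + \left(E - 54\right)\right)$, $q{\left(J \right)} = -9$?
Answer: $\frac{1816876377}{275968} \approx 6583.6$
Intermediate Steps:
$d{\left(E \right)} = 2 - E \left(-63 + E\right)$ ($d{\left(E \right)} = 2 - \frac{\left(E + E\right) \left(-9 + \left(E - 54\right)\right)}{2} = 2 - \frac{2 E \left(-9 + \left(-54 + E\right)\right)}{2} = 2 - \frac{2 E \left(-63 + E\right)}{2} = 2 - E \left(-63 + E\right)$)
$\frac{4167}{\left(13587 - 18195\right) \frac{1}{-2143 - 5142}} + \frac{d{\left(169 \right)}}{4312} = \frac{4167}{\left(13587 - 18195\right) \frac{1}{-2143 - 5142}} + \frac{2 - 169^{2} + 63 \cdot 169}{4312} = \frac{4167}{\left(-4608\right) \frac{1}{-7285}} + \left(2 - 28561 + 10647\right) \frac{1}{4312} = \frac{4167}{\left(-4608\right) \left(- \frac{1}{7285}\right)} + \left(2 - 28561 + 10647\right) \frac{1}{4312} = \frac{4167}{\frac{4608}{7285}} - \frac{2239}{539} = 4167 \cdot \frac{7285}{4608} - \frac{2239}{539} = \frac{3372955}{512} - \frac{2239}{539} = \frac{1816876377}{275968}$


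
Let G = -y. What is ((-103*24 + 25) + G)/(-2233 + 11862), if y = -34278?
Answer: 31831/9629 ≈ 3.3057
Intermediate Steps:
G = 34278 (G = -1*(-34278) = 34278)
((-103*24 + 25) + G)/(-2233 + 11862) = ((-103*24 + 25) + 34278)/(-2233 + 11862) = ((-2472 + 25) + 34278)/9629 = (-2447 + 34278)*(1/9629) = 31831*(1/9629) = 31831/9629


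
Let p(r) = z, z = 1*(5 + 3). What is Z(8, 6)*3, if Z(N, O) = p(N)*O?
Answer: 144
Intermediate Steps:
z = 8 (z = 1*8 = 8)
p(r) = 8
Z(N, O) = 8*O
Z(8, 6)*3 = (8*6)*3 = 48*3 = 144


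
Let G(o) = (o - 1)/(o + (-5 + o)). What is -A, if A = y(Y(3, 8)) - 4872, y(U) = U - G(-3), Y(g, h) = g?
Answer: 53563/11 ≈ 4869.4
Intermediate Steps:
G(o) = (-1 + o)/(-5 + 2*o)
y(U) = -4/11 + U (y(U) = U - (-1 - 3)/(-5 + 2*(-3)) = U - (-4)/(-5 - 6) = U - (-4)/(-11) = U - (-1)*(-4)/11 = U - 1*4/11 = U - 4/11 = -4/11 + U)
A = -53563/11 (A = (-4/11 + 3) - 4872 = 29/11 - 4872 = -53563/11 ≈ -4869.4)
-A = -1*(-53563/11) = 53563/11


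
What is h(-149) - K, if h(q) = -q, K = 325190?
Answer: -325041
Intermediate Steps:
h(-149) - K = -1*(-149) - 1*325190 = 149 - 325190 = -325041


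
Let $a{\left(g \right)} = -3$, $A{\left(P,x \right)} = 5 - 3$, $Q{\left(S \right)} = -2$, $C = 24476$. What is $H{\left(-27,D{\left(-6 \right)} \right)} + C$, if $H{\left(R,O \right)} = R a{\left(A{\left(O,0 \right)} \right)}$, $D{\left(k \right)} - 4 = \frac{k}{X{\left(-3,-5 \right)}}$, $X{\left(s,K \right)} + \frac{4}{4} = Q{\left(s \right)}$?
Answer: $24557$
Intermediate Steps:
$A{\left(P,x \right)} = 2$ ($A{\left(P,x \right)} = 5 - 3 = 2$)
$X{\left(s,K \right)} = -3$ ($X{\left(s,K \right)} = -1 - 2 = -3$)
$D{\left(k \right)} = 4 - \frac{k}{3}$ ($D{\left(k \right)} = 4 + \frac{k}{-3} = 4 + k \left(- \frac{1}{3}\right) = 4 - \frac{k}{3}$)
$H{\left(R,O \right)} = - 3 R$ ($H{\left(R,O \right)} = R \left(-3\right) = - 3 R$)
$H{\left(-27,D{\left(-6 \right)} \right)} + C = \left(-3\right) \left(-27\right) + 24476 = 81 + 24476 = 24557$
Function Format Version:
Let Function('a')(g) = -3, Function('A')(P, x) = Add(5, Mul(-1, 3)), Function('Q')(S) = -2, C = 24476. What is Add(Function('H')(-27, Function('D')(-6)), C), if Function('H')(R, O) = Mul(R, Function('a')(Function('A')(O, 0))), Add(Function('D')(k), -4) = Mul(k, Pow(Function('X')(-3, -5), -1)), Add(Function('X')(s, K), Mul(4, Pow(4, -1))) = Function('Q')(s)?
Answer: 24557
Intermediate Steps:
Function('A')(P, x) = 2 (Function('A')(P, x) = Add(5, -3) = 2)
Function('X')(s, K) = -3 (Function('X')(s, K) = Add(-1, -2) = -3)
Function('D')(k) = Add(4, Mul(Rational(-1, 3), k)) (Function('D')(k) = Add(4, Mul(k, Pow(-3, -1))) = Add(4, Mul(k, Rational(-1, 3))) = Add(4, Mul(Rational(-1, 3), k)))
Function('H')(R, O) = Mul(-3, R) (Function('H')(R, O) = Mul(R, -3) = Mul(-3, R))
Add(Function('H')(-27, Function('D')(-6)), C) = Add(Mul(-3, -27), 24476) = Add(81, 24476) = 24557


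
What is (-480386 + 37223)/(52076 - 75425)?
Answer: 147721/7783 ≈ 18.980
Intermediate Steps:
(-480386 + 37223)/(52076 - 75425) = -443163/(-23349) = -443163*(-1/23349) = 147721/7783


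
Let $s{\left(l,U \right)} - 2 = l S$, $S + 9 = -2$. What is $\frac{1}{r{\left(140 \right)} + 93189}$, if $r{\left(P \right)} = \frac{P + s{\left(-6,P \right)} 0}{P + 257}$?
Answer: $\frac{397}{36996173} \approx 1.0731 \cdot 10^{-5}$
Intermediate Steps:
$S = -11$ ($S = -9 - 2 = -11$)
$s{\left(l,U \right)} = 2 - 11 l$ ($s{\left(l,U \right)} = 2 + l \left(-11\right) = 2 - 11 l$)
$r{\left(P \right)} = \frac{P}{257 + P}$ ($r{\left(P \right)} = \frac{P + \left(2 - -66\right) 0}{P + 257} = \frac{P + \left(2 + 66\right) 0}{257 + P} = \frac{P + 68 \cdot 0}{257 + P} = \frac{P + 0}{257 + P} = \frac{P}{257 + P}$)
$\frac{1}{r{\left(140 \right)} + 93189} = \frac{1}{\frac{140}{257 + 140} + 93189} = \frac{1}{\frac{140}{397} + 93189} = \frac{1}{\frac{36996173}{397}} = \frac{397}{36996173}$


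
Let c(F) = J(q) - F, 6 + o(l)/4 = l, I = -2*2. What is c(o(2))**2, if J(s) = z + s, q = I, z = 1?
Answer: 169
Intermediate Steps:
I = -4
q = -4
o(l) = -24 + 4*l
J(s) = 1 + s
c(F) = -3 - F (c(F) = (1 - 4) - F = -3 - F)
c(o(2))**2 = (-3 - (-24 + 4*2))**2 = (-3 - (-24 + 8))**2 = (-3 - 1*(-16))**2 = (-3 + 16)**2 = 13**2 = 169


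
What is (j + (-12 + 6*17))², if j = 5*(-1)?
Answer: 7225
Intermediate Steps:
j = -5
(j + (-12 + 6*17))² = (-5 + (-12 + 6*17))² = (-5 + (-12 + 102))² = (-5 + 90)² = 85² = 7225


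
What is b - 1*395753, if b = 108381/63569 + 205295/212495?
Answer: -1069166580636353/2701618931 ≈ -3.9575e+5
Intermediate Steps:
b = 7216163690/2701618931 (b = 108381*(1/63569) + 205295*(1/212495) = 108381/63569 + 41059/42499 = 7216163690/2701618931 ≈ 2.6711)
b - 1*395753 = 7216163690/2701618931 - 1*395753 = 7216163690/2701618931 - 395753 = -1069166580636353/2701618931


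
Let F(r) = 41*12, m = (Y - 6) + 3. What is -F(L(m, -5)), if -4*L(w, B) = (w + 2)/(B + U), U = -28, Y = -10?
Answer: -492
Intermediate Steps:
m = -13 (m = (-10 - 6) + 3 = -16 + 3 = -13)
L(w, B) = -(2 + w)/(4*(-28 + B)) (L(w, B) = -(w + 2)/(4*(B - 28)) = -(2 + w)/(4*(-28 + B)))
F(r) = 492
-F(L(m, -5)) = -1*492 = -492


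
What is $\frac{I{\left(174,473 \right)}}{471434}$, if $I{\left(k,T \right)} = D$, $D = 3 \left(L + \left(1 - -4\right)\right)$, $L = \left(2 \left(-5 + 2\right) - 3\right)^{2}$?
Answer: $\frac{129}{235717} \approx 0.00054727$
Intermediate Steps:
$L = 81$ ($L = \left(2 \left(-3\right) - 3\right)^{2} = \left(-6 - 3\right)^{2} = \left(-9\right)^{2} = 81$)
$D = 258$ ($D = 3 \left(81 + \left(1 - -4\right)\right) = 3 \left(81 + \left(1 + 4\right)\right) = 3 \left(81 + 5\right) = 3 \cdot 86 = 258$)
$I{\left(k,T \right)} = 258$
$\frac{I{\left(174,473 \right)}}{471434} = \frac{258}{471434} = 258 \cdot \frac{1}{471434} = \frac{129}{235717}$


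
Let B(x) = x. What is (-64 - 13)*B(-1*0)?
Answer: 0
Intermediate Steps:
(-64 - 13)*B(-1*0) = (-64 - 13)*(-1*0) = -77*0 = 0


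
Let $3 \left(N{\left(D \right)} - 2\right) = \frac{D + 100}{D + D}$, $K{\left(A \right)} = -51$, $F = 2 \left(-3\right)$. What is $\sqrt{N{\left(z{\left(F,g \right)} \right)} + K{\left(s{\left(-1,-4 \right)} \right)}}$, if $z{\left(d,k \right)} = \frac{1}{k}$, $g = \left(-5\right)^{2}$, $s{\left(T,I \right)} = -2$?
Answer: $\frac{\sqrt{13242}}{6} \approx 19.179$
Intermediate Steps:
$g = 25$
$F = -6$
$N{\left(D \right)} = 2 + \frac{100 + D}{6 D}$ ($N{\left(D \right)} = 2 + \frac{\left(D + 100\right) \frac{1}{D + D}}{3} = 2 + \frac{\left(100 + D\right) \frac{1}{2 D}}{3} = 2 + \frac{\frac{1}{2} \frac{1}{D} \left(100 + D\right)}{3} = 2 + \frac{100 + D}{6 D}$)
$\sqrt{N{\left(z{\left(F,g \right)} \right)} + K{\left(s{\left(-1,-4 \right)} \right)}} = \sqrt{\frac{100 + \frac{13}{25}}{6 \cdot \frac{1}{25}} - 51} = \sqrt{\frac{\frac{1}{\frac{1}{25}} \left(100 + 13 \cdot \frac{1}{25}\right)}{6} - 51} = \sqrt{\frac{1}{6} \cdot 25 \left(100 + \frac{13}{25}\right) - 51} = \sqrt{\frac{1}{6} \cdot 25 \cdot \frac{2513}{25} - 51} = \sqrt{\frac{2513}{6} - 51} = \sqrt{\frac{2207}{6}} = \frac{\sqrt{13242}}{6}$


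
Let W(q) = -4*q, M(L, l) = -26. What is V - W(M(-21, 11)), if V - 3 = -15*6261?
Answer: -94016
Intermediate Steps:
V = -93912 (V = 3 - 15*6261 = 3 - 93915 = -93912)
V - W(M(-21, 11)) = -93912 - (-4)*(-26) = -93912 - 1*104 = -93912 - 104 = -94016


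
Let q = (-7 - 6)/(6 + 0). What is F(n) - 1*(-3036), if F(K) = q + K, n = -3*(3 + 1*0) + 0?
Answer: 18149/6 ≈ 3024.8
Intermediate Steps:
q = -13/6 ≈ -2.1667
n = -9 (n = -3*(3 + 0) + 0 = -3*3 + 0 = -9 + 0 = -9)
F(K) = -13/6 + K
F(n) - 1*(-3036) = (-13/6 - 9) - 1*(-3036) = -67/6 + 3036 = 18149/6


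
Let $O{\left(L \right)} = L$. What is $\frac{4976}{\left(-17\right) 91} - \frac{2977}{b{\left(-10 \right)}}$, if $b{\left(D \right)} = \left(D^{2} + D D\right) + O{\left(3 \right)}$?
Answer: $- \frac{114603}{6409} \approx -17.882$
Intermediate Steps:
$b{\left(D \right)} = 3 + 2 D^{2}$ ($b{\left(D \right)} = \left(D^{2} + D D\right) + 3 = \left(D^{2} + D^{2}\right) + 3 = 2 D^{2} + 3 = 3 + 2 D^{2}$)
$\frac{4976}{\left(-17\right) 91} - \frac{2977}{b{\left(-10 \right)}} = \frac{4976}{\left(-17\right) 91} - \frac{2977}{3 + 2 \left(-10\right)^{2}} = \frac{4976}{-1547} - \frac{2977}{3 + 2 \cdot 100} = 4976 \left(- \frac{1}{1547}\right) - \frac{2977}{3 + 200} = - \frac{4976}{1547} - \frac{2977}{203} = - \frac{114603}{6409}$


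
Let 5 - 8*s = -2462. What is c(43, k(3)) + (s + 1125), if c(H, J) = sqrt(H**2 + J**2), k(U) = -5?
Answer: 11467/8 + sqrt(1874) ≈ 1476.7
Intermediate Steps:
s = 2467/8 (s = 5/8 - 1/8*(-2462) = 5/8 + 1231/4 = 2467/8 ≈ 308.38)
c(43, k(3)) + (s + 1125) = sqrt(43**2 + (-5)**2) + (2467/8 + 1125) = sqrt(1849 + 25) + 11467/8 = sqrt(1874) + 11467/8 = 11467/8 + sqrt(1874)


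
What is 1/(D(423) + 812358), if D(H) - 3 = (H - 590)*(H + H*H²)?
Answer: -1/12638981769 ≈ -7.9120e-11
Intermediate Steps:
D(H) = 3 + (-590 + H)*(H + H³) (D(H) = 3 + (H - 590)*(H + H*H²) = 3 + (-590 + H)*(H + H³))
1/(D(423) + 812358) = 1/((3 + 423² + 423⁴ - 590*423 - 590*423³) + 812358) = 1/((3 + 178929 + 32015587041 - 249570 - 590*75686967) + 812358) = 1/((3 + 178929 + 32015587041 - 249570 - 44655310530) + 812358) = 1/(-12639794127 + 812358) = 1/(-12638981769) = -1/12638981769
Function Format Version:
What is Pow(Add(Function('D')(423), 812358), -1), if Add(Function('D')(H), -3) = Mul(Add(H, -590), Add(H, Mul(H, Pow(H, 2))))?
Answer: Rational(-1, 12638981769) ≈ -7.9120e-11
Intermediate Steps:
Function('D')(H) = Add(3, Mul(Add(-590, H), Add(H, Pow(H, 3)))) (Function('D')(H) = Add(3, Mul(Add(H, -590), Add(H, Mul(H, Pow(H, 2))))) = Add(3, Mul(Add(-590, H), Add(H, Pow(H, 3)))))
Pow(Add(Function('D')(423), 812358), -1) = Pow(Add(Add(3, Pow(423, 2), Pow(423, 4), Mul(-590, 423), Mul(-590, Pow(423, 3))), 812358), -1) = Pow(Add(Add(3, 178929, 32015587041, -249570, Mul(-590, 75686967)), 812358), -1) = Pow(Add(Add(3, 178929, 32015587041, -249570, -44655310530), 812358), -1) = Pow(Add(-12639794127, 812358), -1) = Pow(-12638981769, -1) = Rational(-1, 12638981769)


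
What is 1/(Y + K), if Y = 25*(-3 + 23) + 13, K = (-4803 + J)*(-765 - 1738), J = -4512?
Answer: 1/23315958 ≈ 4.2889e-8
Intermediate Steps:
K = 23315445 (K = (-4803 - 4512)*(-765 - 1738) = -9315*(-2503) = 23315445)
Y = 513 (Y = 25*20 + 13 = 500 + 13 = 513)
1/(Y + K) = 1/(513 + 23315445) = 1/23315958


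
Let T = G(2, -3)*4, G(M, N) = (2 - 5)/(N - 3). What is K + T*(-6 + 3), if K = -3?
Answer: -9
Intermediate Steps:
G(M, N) = -3/(-3 + N)
T = 2 (T = -3/(-3 - 3)*4 = -3/(-6)*4 = -3*(-⅙)*4 = (½)*4 = 2)
K + T*(-6 + 3) = -3 + 2*(-6 + 3) = -3 + 2*(-3) = -3 - 6 = -9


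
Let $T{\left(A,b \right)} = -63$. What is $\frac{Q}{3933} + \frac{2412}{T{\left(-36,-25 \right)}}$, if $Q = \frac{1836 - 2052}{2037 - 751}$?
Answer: $- \frac{75305672}{1966937} \approx -38.286$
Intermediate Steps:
$Q = - \frac{108}{643}$ ($Q = - \frac{216}{1286} = \left(-216\right) \frac{1}{1286} = - \frac{108}{643} \approx -0.16796$)
$\frac{Q}{3933} + \frac{2412}{T{\left(-36,-25 \right)}} = - \frac{108}{643 \cdot 3933} + \frac{2412}{-63} = \left(- \frac{108}{643}\right) \frac{1}{3933} + 2412 \left(- \frac{1}{63}\right) = - \frac{12}{280991} - \frac{268}{7} = - \frac{75305672}{1966937}$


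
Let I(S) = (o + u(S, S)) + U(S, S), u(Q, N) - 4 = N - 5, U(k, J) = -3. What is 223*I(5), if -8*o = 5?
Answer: 669/8 ≈ 83.625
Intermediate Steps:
o = -5/8 (o = -⅛*5 = -5/8 ≈ -0.62500)
u(Q, N) = -1 + N (u(Q, N) = 4 + (N - 5) = 4 + (-5 + N) = -1 + N)
I(S) = -37/8 + S (I(S) = (-5/8 + (-1 + S)) - 3 = (-13/8 + S) - 3 = -37/8 + S)
223*I(5) = 223*(-37/8 + 5) = 223*(3/8) = 669/8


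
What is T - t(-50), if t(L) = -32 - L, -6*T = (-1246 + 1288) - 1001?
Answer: 851/6 ≈ 141.83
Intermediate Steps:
T = 959/6 (T = -((-1246 + 1288) - 1001)/6 = -(42 - 1001)/6 = -1/6*(-959) = 959/6 ≈ 159.83)
T - t(-50) = 959/6 - (-32 - 1*(-50)) = 959/6 - (-32 + 50) = 959/6 - 1*18 = 959/6 - 18 = 851/6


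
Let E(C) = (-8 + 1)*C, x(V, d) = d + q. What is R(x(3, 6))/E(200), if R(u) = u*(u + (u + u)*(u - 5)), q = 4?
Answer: -11/14 ≈ -0.78571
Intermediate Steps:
x(V, d) = 4 + d (x(V, d) = d + 4 = 4 + d)
R(u) = u*(u + 2*u*(-5 + u)) (R(u) = u*(u + (2*u)*(-5 + u)) = u*(u + 2*u*(-5 + u)))
E(C) = -7*C
R(x(3, 6))/E(200) = ((4 + 6)²*(-9 + 2*(4 + 6)))/((-7*200)) = (10²*(-9 + 2*10))/(-1400) = (100*(-9 + 20))*(-1/1400) = (100*11)*(-1/1400) = 1100*(-1/1400) = -11/14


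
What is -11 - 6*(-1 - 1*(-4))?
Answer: -29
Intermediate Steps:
-11 - 6*(-1 - 1*(-4)) = -11 - 6*(-1 + 4) = -11 - 6*3 = -11 - 18 = -29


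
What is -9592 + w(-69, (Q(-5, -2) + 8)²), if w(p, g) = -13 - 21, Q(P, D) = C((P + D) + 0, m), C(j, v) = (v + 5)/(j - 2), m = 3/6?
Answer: -9626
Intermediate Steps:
m = ½ (m = 3*(⅙) = ½ ≈ 0.50000)
C(j, v) = (5 + v)/(-2 + j)
Q(P, D) = 11/(2*(-2 + D + P)) (Q(P, D) = (5 + ½)/(-2 + ((P + D) + 0)) = (11/2)/(-2 + ((D + P) + 0)) = (11/2)/(-2 + (D + P)) = (11/2)/(-2 + D + P) = 11/(2*(-2 + D + P)))
w(p, g) = -34
-9592 + w(-69, (Q(-5, -2) + 8)²) = -9592 - 34 = -9626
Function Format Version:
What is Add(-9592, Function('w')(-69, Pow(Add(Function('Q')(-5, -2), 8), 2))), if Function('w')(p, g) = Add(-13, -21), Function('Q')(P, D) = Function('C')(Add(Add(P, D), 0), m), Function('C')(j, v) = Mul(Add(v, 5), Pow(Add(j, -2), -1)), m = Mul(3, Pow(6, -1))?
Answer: -9626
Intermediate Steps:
m = Rational(1, 2) (m = Mul(3, Rational(1, 6)) = Rational(1, 2) ≈ 0.50000)
Function('C')(j, v) = Mul(Pow(Add(-2, j), -1), Add(5, v)) (Function('C')(j, v) = Mul(Add(5, v), Pow(Add(-2, j), -1)) = Mul(Pow(Add(-2, j), -1), Add(5, v)))
Function('Q')(P, D) = Mul(Rational(11, 2), Pow(Add(-2, D, P), -1)) (Function('Q')(P, D) = Mul(Pow(Add(-2, Add(Add(P, D), 0)), -1), Add(5, Rational(1, 2))) = Mul(Pow(Add(-2, Add(Add(D, P), 0)), -1), Rational(11, 2)) = Mul(Pow(Add(-2, Add(D, P)), -1), Rational(11, 2)) = Mul(Pow(Add(-2, D, P), -1), Rational(11, 2)) = Mul(Rational(11, 2), Pow(Add(-2, D, P), -1)))
Function('w')(p, g) = -34
Add(-9592, Function('w')(-69, Pow(Add(Function('Q')(-5, -2), 8), 2))) = Add(-9592, -34) = -9626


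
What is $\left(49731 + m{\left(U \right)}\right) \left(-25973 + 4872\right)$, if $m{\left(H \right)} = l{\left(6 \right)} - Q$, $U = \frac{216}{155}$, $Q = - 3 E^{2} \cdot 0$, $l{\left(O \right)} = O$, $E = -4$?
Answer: $-1049500437$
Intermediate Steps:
$Q = 0$ ($Q = - 3 \left(-4\right)^{2} \cdot 0 = \left(-3\right) 16 \cdot 0 = \left(-48\right) 0 = 0$)
$U = \frac{216}{155}$ ($U = 216 \cdot \frac{1}{155} = \frac{216}{155} \approx 1.3935$)
$m{\left(H \right)} = 6$ ($m{\left(H \right)} = 6 - 0 = 6 + 0 = 6$)
$\left(49731 + m{\left(U \right)}\right) \left(-25973 + 4872\right) = \left(49731 + 6\right) \left(-25973 + 4872\right) = 49737 \left(-21101\right) = -1049500437$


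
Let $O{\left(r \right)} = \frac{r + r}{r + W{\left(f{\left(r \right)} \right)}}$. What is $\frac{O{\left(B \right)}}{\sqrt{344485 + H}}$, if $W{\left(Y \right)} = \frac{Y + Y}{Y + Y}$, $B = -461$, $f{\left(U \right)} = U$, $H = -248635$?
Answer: $\frac{461 \sqrt{426}}{1469700} \approx 0.0064741$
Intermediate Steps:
$W{\left(Y \right)} = 1$ ($W{\left(Y \right)} = \frac{2 Y}{2 Y} = 2 Y \frac{1}{2 Y} = 1$)
$O{\left(r \right)} = \frac{2 r}{1 + r}$ ($O{\left(r \right)} = \frac{r + r}{r + 1} = \frac{2 r}{1 + r}$)
$\frac{O{\left(B \right)}}{\sqrt{344485 + H}} = \frac{2 \left(-461\right) \frac{1}{1 - 461}}{\sqrt{344485 - 248635}} = \frac{2 \left(-461\right) \frac{1}{-460}}{\sqrt{95850}} = \frac{2 \left(-461\right) \left(- \frac{1}{460}\right)}{15 \sqrt{426}} = \frac{461 \frac{\sqrt{426}}{6390}}{230} = \frac{461 \sqrt{426}}{1469700}$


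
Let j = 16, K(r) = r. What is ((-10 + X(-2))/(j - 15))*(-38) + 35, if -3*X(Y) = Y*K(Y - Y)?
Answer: 415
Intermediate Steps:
X(Y) = 0 (X(Y) = -Y*(Y - Y)/3 = -Y*0/3 = -⅓*0 = 0)
((-10 + X(-2))/(j - 15))*(-38) + 35 = ((-10 + 0)/(16 - 15))*(-38) + 35 = -10/1*(-38) + 35 = -10*1*(-38) + 35 = -10*(-38) + 35 = 380 + 35 = 415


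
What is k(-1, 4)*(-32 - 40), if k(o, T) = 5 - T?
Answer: -72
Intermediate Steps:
k(-1, 4)*(-32 - 40) = (5 - 1*4)*(-32 - 40) = (5 - 4)*(-72) = 1*(-72) = -72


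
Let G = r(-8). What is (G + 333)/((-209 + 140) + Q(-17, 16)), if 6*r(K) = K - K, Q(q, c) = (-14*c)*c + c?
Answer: -333/3637 ≈ -0.091559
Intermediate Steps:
Q(q, c) = c - 14*c² (Q(q, c) = -14*c² + c = c - 14*c²)
r(K) = 0 (r(K) = (K - K)/6 = (⅙)*0 = 0)
G = 0
(G + 333)/((-209 + 140) + Q(-17, 16)) = (0 + 333)/((-209 + 140) + 16*(1 - 14*16)) = 333/(-69 + 16*(1 - 224)) = 333/(-69 + 16*(-223)) = 333/(-69 - 3568) = 333/(-3637) = 333*(-1/3637) = -333/3637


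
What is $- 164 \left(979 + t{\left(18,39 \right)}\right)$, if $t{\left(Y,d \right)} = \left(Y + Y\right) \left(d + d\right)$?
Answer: $-621068$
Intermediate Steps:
$t{\left(Y,d \right)} = 4 Y d$ ($t{\left(Y,d \right)} = 2 Y 2 d = 4 Y d$)
$- 164 \left(979 + t{\left(18,39 \right)}\right) = - 164 \left(979 + 4 \cdot 18 \cdot 39\right) = - 164 \left(979 + 2808\right) = \left(-164\right) 3787 = -621068$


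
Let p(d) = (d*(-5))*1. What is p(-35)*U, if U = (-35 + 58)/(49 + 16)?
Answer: 805/13 ≈ 61.923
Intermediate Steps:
p(d) = -5*d (p(d) = -5*d*1 = -5*d)
U = 23/65 ≈ 0.35385
p(-35)*U = -5*(-35)*(23/65) = 175*(23/65) = 805/13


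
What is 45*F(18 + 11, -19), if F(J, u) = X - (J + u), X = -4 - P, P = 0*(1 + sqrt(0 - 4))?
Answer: -630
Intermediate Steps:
P = 0 (P = 0*(1 + sqrt(-4)) = 0*(1 + 2*I) = 0)
X = -4 (X = -4 - 1*0 = -4 + 0 = -4)
F(J, u) = -4 - J - u (F(J, u) = -4 - (J + u) = -4 + (-J - u) = -4 - J - u)
45*F(18 + 11, -19) = 45*(-4 - (18 + 11) - 1*(-19)) = 45*(-4 - 1*29 + 19) = 45*(-4 - 29 + 19) = 45*(-14) = -630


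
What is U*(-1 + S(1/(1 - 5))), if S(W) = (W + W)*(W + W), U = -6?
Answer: 9/2 ≈ 4.5000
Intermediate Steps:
S(W) = 4*W² (S(W) = (2*W)*(2*W) = 4*W²)
U*(-1 + S(1/(1 - 5))) = -6*(-1 + 4*(1/(1 - 5))²) = -6*(-1 + 4*(1/(-4))²) = -6*(-1 + 4*(-¼)²) = -6*(-1 + 4*(1/16)) = -6*(-1 + ¼) = -6*(-¾) = 9/2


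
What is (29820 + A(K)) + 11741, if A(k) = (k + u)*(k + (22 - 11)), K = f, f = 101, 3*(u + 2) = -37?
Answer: 153803/3 ≈ 51268.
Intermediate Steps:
u = -43/3 (u = -2 + (⅓)*(-37) = -2 - 37/3 = -43/3 ≈ -14.333)
K = 101
A(k) = (11 + k)*(-43/3 + k) (A(k) = (k - 43/3)*(k + (22 - 11)) = (-43/3 + k)*(k + 11) = (-43/3 + k)*(11 + k) = (11 + k)*(-43/3 + k))
(29820 + A(K)) + 11741 = (29820 + (-473/3 + 101² - 10/3*101)) + 11741 = (29820 + (-473/3 + 10201 - 1010/3)) + 11741 = (29820 + 29120/3) + 11741 = 118580/3 + 11741 = 153803/3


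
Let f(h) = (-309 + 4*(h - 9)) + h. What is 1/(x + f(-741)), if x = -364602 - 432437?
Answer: -1/801089 ≈ -1.2483e-6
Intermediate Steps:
f(h) = -345 + 5*h (f(h) = (-309 + 4*(-9 + h)) + h = (-309 + (-36 + 4*h)) + h = (-345 + 4*h) + h = -345 + 5*h)
x = -797039
1/(x + f(-741)) = 1/(-797039 + (-345 + 5*(-741))) = 1/(-797039 + (-345 - 3705)) = 1/(-797039 - 4050) = 1/(-801089) = -1/801089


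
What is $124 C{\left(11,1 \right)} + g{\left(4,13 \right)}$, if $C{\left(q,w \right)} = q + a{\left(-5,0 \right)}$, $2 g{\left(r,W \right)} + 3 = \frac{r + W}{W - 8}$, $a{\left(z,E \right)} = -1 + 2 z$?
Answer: $\frac{1}{5} \approx 0.2$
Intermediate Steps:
$g{\left(r,W \right)} = - \frac{3}{2} + \frac{W + r}{2 \left(-8 + W\right)}$ ($g{\left(r,W \right)} = - \frac{3}{2} + \frac{\left(r + W\right) \frac{1}{W - 8}}{2} = - \frac{3}{2} + \frac{\left(W + r\right) \frac{1}{-8 + W}}{2} = - \frac{3}{2} + \frac{\frac{1}{-8 + W} \left(W + r\right)}{2} = - \frac{3}{2} + \frac{W + r}{2 \left(-8 + W\right)}$)
$C{\left(q,w \right)} = -11 + q$ ($C{\left(q,w \right)} = q + \left(-1 + 2 \left(-5\right)\right) = q - 11 = -11 + q$)
$124 C{\left(11,1 \right)} + g{\left(4,13 \right)} = 124 \left(-11 + 11\right) + \frac{12 + \frac{1}{2} \cdot 4 - 13}{-8 + 13} = 124 \cdot 0 + \frac{12 + 2 - 13}{5} = 0 + \frac{1}{5} \cdot 1 = 0 + \frac{1}{5} = \frac{1}{5}$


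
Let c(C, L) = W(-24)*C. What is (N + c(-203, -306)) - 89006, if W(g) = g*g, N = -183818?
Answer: -389752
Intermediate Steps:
W(g) = g²
c(C, L) = 576*C (c(C, L) = (-24)²*C = 576*C)
(N + c(-203, -306)) - 89006 = (-183818 + 576*(-203)) - 89006 = (-183818 - 116928) - 89006 = -300746 - 89006 = -389752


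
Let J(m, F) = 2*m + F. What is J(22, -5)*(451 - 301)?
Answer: 5850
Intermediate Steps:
J(m, F) = F + 2*m
J(22, -5)*(451 - 301) = (-5 + 2*22)*(451 - 301) = (-5 + 44)*150 = 39*150 = 5850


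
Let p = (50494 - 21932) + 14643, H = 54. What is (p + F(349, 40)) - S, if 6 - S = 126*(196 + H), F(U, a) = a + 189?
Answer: 74928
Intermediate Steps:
F(U, a) = 189 + a
p = 43205 (p = 28562 + 14643 = 43205)
S = -31494 (S = 6 - 126*(196 + 54) = 6 - 126*250 = 6 - 1*31500 = 6 - 31500 = -31494)
(p + F(349, 40)) - S = (43205 + (189 + 40)) - 1*(-31494) = (43205 + 229) + 31494 = 43434 + 31494 = 74928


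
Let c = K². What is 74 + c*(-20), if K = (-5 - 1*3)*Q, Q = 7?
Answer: -62646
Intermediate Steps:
K = -56 (K = (-5 - 1*3)*7 = (-5 - 3)*7 = -8*7 = -56)
c = 3136 (c = (-56)² = 3136)
74 + c*(-20) = 74 + 3136*(-20) = 74 - 62720 = -62646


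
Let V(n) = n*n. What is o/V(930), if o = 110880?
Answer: 616/4805 ≈ 0.12820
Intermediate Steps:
V(n) = n**2
o/V(930) = 110880/(930**2) = 110880/864900 = 110880*(1/864900) = 616/4805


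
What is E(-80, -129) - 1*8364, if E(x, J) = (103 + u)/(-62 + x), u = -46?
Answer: -1187745/142 ≈ -8364.4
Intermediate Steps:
E(x, J) = 57/(-62 + x) (E(x, J) = (103 - 46)/(-62 + x) = 57/(-62 + x))
E(-80, -129) - 1*8364 = 57/(-62 - 80) - 1*8364 = 57/(-142) - 8364 = 57*(-1/142) - 8364 = -57/142 - 8364 = -1187745/142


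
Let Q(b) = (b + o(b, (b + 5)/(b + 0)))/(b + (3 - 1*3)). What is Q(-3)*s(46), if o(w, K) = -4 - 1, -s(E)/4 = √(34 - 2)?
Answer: -128*√2/3 ≈ -60.340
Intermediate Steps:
s(E) = -16*√2 (s(E) = -4*√(34 - 2) = -16*√2)
o(w, K) = -5
Q(b) = (-5 + b)/b (Q(b) = (b - 5)/(b + (3 - 1*3)) = (-5 + b)/(b + (3 - 3)) = (-5 + b)/(b + 0) = (-5 + b)/b)
Q(-3)*s(46) = ((-5 - 3)/(-3))*(-16*√2) = (-⅓*(-8))*(-16*√2) = 8*(-16*√2)/3 = -128*√2/3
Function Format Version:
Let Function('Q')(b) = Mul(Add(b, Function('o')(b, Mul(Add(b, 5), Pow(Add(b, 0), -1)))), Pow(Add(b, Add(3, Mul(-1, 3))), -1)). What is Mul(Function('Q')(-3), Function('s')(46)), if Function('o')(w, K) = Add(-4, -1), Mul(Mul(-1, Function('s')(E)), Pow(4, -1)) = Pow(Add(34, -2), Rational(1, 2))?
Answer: Mul(Rational(-128, 3), Pow(2, Rational(1, 2))) ≈ -60.340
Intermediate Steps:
Function('s')(E) = Mul(-16, Pow(2, Rational(1, 2))) (Function('s')(E) = Mul(-4, Pow(Add(34, -2), Rational(1, 2))) = Mul(-4, Pow(32, Rational(1, 2))) = Mul(-4, Mul(4, Pow(2, Rational(1, 2)))) = Mul(-16, Pow(2, Rational(1, 2))))
Function('o')(w, K) = -5
Function('Q')(b) = Mul(Pow(b, -1), Add(-5, b)) (Function('Q')(b) = Mul(Add(b, -5), Pow(Add(b, Add(3, Mul(-1, 3))), -1)) = Mul(Add(-5, b), Pow(Add(b, Add(3, -3)), -1)) = Mul(Add(-5, b), Pow(Add(b, 0), -1)) = Mul(Add(-5, b), Pow(b, -1)) = Mul(Pow(b, -1), Add(-5, b)))
Mul(Function('Q')(-3), Function('s')(46)) = Mul(Mul(Pow(-3, -1), Add(-5, -3)), Mul(-16, Pow(2, Rational(1, 2)))) = Mul(Mul(Rational(-1, 3), -8), Mul(-16, Pow(2, Rational(1, 2)))) = Mul(Rational(8, 3), Mul(-16, Pow(2, Rational(1, 2)))) = Mul(Rational(-128, 3), Pow(2, Rational(1, 2)))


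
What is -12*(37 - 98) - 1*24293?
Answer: -23561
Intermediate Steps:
-12*(37 - 98) - 1*24293 = -12*(-61) - 24293 = 732 - 24293 = -23561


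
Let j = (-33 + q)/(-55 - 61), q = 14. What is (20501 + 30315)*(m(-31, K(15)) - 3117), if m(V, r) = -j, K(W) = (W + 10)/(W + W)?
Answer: -4593652064/29 ≈ -1.5840e+8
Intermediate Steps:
K(W) = (10 + W)/(2*W) (K(W) = (10 + W)/((2*W)) = (10 + W)*(1/(2*W)) = (10 + W)/(2*W))
j = 19/116 (j = (-33 + 14)/(-55 - 61) = -19/(-116) = -19*(-1/116) = 19/116 ≈ 0.16379)
m(V, r) = -19/116 (m(V, r) = -1*19/116 = -19/116)
(20501 + 30315)*(m(-31, K(15)) - 3117) = (20501 + 30315)*(-19/116 - 3117) = 50816*(-361591/116) = -4593652064/29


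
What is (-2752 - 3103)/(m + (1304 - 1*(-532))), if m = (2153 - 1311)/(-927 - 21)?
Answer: -2775270/869843 ≈ -3.1905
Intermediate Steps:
m = -421/474 (m = 842/(-948) = 842*(-1/948) = -421/474 ≈ -0.88819)
(-2752 - 3103)/(m + (1304 - 1*(-532))) = (-2752 - 3103)/(-421/474 + (1304 - 1*(-532))) = -5855/(-421/474 + (1304 + 532)) = -5855/(-421/474 + 1836) = -5855/869843/474 = -5855*474/869843 = -2775270/869843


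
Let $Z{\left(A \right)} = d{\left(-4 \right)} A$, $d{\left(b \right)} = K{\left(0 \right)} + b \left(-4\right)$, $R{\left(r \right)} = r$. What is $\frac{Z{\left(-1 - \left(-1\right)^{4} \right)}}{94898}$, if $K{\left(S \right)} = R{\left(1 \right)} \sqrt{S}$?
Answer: $- \frac{16}{47449} \approx -0.0003372$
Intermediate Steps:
$K{\left(S \right)} = \sqrt{S}$ ($K{\left(S \right)} = 1 \sqrt{S} = \sqrt{S}$)
$d{\left(b \right)} = - 4 b$ ($d{\left(b \right)} = \sqrt{0} + b \left(-4\right) = 0 - 4 b = - 4 b$)
$Z{\left(A \right)} = 16 A$ ($Z{\left(A \right)} = \left(-4\right) \left(-4\right) A = 16 A$)
$\frac{Z{\left(-1 - \left(-1\right)^{4} \right)}}{94898} = \frac{16 \left(-1 - \left(-1\right)^{4}\right)}{94898} = 16 \left(-1 - 1\right) \frac{1}{94898} = 16 \left(-2\right) \frac{1}{94898} = \left(-32\right) \frac{1}{94898} = - \frac{16}{47449}$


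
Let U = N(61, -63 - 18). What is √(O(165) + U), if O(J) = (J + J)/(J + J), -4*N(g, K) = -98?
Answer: √102/2 ≈ 5.0498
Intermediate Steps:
N(g, K) = 49/2 (N(g, K) = -¼*(-98) = 49/2)
O(J) = 1 (O(J) = (2*J)/((2*J)) = (2*J)*(1/(2*J)) = 1)
U = 49/2 ≈ 24.500
√(O(165) + U) = √(1 + 49/2) = √(51/2) = √102/2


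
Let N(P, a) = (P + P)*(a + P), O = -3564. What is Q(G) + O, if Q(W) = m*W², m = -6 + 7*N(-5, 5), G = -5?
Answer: -3714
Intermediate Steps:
N(P, a) = 2*P*(P + a) (N(P, a) = (2*P)*(P + a) = 2*P*(P + a))
m = -6 (m = -6 + 7*(2*(-5)*(-5 + 5)) = -6 + 7*(2*(-5)*0) = -6 + 7*0 = -6 + 0 = -6)
Q(W) = -6*W²
Q(G) + O = -6*(-5)² - 3564 = -6*25 - 3564 = -150 - 3564 = -3714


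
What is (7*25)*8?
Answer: 1400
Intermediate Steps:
(7*25)*8 = 175*8 = 1400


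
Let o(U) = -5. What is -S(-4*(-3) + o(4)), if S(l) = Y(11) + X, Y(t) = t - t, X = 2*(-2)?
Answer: 4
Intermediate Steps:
X = -4
Y(t) = 0
S(l) = -4 (S(l) = 0 - 4 = -4)
-S(-4*(-3) + o(4)) = -1*(-4) = 4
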